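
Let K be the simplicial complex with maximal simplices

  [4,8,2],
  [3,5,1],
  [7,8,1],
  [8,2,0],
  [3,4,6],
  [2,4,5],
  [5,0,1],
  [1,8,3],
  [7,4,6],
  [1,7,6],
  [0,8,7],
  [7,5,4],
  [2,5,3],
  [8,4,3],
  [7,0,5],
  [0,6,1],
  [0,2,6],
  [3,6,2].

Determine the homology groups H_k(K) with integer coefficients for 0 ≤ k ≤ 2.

H_0 ≅ Z,  H_1 ≅ Z × Z/2,  H_2 = 0.

Order the vertices as 0 < 1 < 2 < 3 < 4 < 5 < 6 < 7 < 8. Listing each simplex with vertices in this order, K has dimension 2 with simplices:

  0-simplices (9): [0], [1], [2], [3], [4], [5], [6], [7], [8]
  1-simplices (27): (27 of them)
  2-simplices (18): [0,1,5], [0,1,6], [0,2,6], [0,2,8], [0,5,7], [0,7,8], [1,3,5], [1,3,8], [1,6,7], [1,7,8], [2,3,5], [2,3,6], [2,4,5], [2,4,8], [3,4,6], [3,4,8], [4,5,7], [4,6,7]

Hence C_0 ≅ Z^9, C_1 ≅ Z^27, C_2 ≅ Z^18.

The boundary map ∂_1: C_1 → C_0 sends each edge [p,q] (with p < q) to q − p.
The resulting 9×27 matrix has rank 8, and its Smith normal form has invariant factors (1,1,1,1,1,1,1,1).

∂_2: C_2 → C_1 maps a triangle to the signed sum of its edges. For instance
  ∂[1,6,7] = [6,7] − [1,7] + [1,6],
  ∂[4,6,7] = [6,7] − [4,7] + [4,6].
The resulting 27×18 matrix has rank 18, and its Smith normal form has invariant factors (1,1,1,1,1,1,1,1,1,1,1,1,1,1,1,1,1,2).

From H_k ≅ ker(∂_k) / im(∂_{k+1}) we obtain:

  H_0: rank C_0 − rank ∂_1 = 9 − 8 = 1, and the invariant factors of ∂_1 are all 1, so H_0 = Z.
  H_1: rank ker ∂_1 − rank ∂_2 = (27 − 8) − 18 = 1, and ∂_2 has invariant factor 2 > 1, so H_1 = Z × Z/2.
  H_2: rank ker ∂_2 − rank ∂_3 = (18 − 18) − 0 = 0, and there is no ∂_3, so H_2 = 0.

(K is a triangulation of the Klein bottle.)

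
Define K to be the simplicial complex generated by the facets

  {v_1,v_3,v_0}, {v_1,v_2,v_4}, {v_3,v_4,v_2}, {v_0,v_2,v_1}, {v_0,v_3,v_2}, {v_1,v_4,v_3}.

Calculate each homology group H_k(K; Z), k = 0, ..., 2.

Fix the vertex order v_0 < v_1 < v_2 < v_3 < v_4 and write every simplex with vertices in increasing order. Then dim K = 2 and the simplices of K are:

  0-simplices (5): [v_0], [v_1], [v_2], [v_3], [v_4]
  1-simplices (9): [v_0,v_1], [v_0,v_2], [v_0,v_3], [v_1,v_2], [v_1,v_3], [v_1,v_4], [v_2,v_3], [v_2,v_4], [v_3,v_4]
  2-simplices (6): [v_0,v_1,v_2], [v_0,v_1,v_3], [v_0,v_2,v_3], [v_1,v_2,v_4], [v_1,v_3,v_4], [v_2,v_3,v_4]

Hence C_0 ≅ Z^5, C_1 ≅ Z^9, C_2 ≅ Z^6.

The boundary map ∂_1: C_1 → C_0 is given by ∂[p,q] = [q] − [p].
This gives a 5×9 integer matrix of rank 4; reducing to Smith normal form yields diagonal entries (1,1,1,1).

∂_2: C_2 → C_1 sends each 2-simplex [p,q,r] to [q,r] − [p,r] + [p,q]. For instance
  ∂[v_0,v_2,v_3] = [v_2,v_3] − [v_0,v_3] + [v_0,v_2],
  ∂[v_2,v_3,v_4] = [v_3,v_4] − [v_2,v_4] + [v_2,v_3].
This gives a 9×6 integer matrix of rank 5; reducing to Smith normal form yields diagonal entries (1,1,1,1,1).

From H_k ≅ ker(∂_k) / im(∂_{k+1}) we obtain:

  H_0: rank C_0 − rank ∂_1 = 5 − 4 = 1, and the invariant factors of ∂_1 are all 1, so H_0 = Z.
  H_1: rank ker ∂_1 − rank ∂_2 = (9 − 4) − 5 = 0, and the invariant factors of ∂_2 are all 1, so H_1 = 0.
  H_2: rank ker ∂_2 − rank ∂_3 = (6 − 5) − 0 = 1, and there is no ∂_3, so H_2 = Z.

H_0 = Z,  H_1 = 0,  H_2 = Z.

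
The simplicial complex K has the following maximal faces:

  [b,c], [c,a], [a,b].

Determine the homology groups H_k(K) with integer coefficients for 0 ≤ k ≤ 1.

H_0 = Z,  H_1 = Z.

K has 3 vertices, 3 edges.
rank ∂_0 = 0, rank ∂_1 = 2 ⇒ b_0 = 3 − 0 − 2 = 1; all invariant factors of ∂_1 are 1 so no torsion. So H_0 = Z.
rank ∂_1 = 2, rank ∂_2 = 0 ⇒ b_1 = 3 − 2 − 0 = 1. So H_1 = Z.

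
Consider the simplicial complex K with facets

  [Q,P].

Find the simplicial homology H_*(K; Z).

We work with the vertex ordering P < Q. The simplices of K, each written with vertices in increasing order, are:

  0-simplices (2): P, Q
  1-simplices (1): PQ

giving chain groups C_0 ≅ Z^2, C_1 ≅ Z^1.

Boundary ∂_1: C_1 → C_0 maps an edge to its endpoints' difference, ∂[p,q] = q − p.
As a 2×1 matrix over Z this has rank 1, with invariant factors (1).

Reading off H_k = ker ∂_k / im ∂_{k+1}:

  H_0: rank C_0 − rank ∂_1 = 2 − 1 = 1, and the invariant factors of ∂_1 are all 1, so H_0 ≅ Z.
  H_1: rank ker ∂_1 − rank ∂_2 = (1 − 1) − 0 = 0, and there is no ∂_2, so H_1 ≅ 0.

H_0 = Z,  H_1 = 0.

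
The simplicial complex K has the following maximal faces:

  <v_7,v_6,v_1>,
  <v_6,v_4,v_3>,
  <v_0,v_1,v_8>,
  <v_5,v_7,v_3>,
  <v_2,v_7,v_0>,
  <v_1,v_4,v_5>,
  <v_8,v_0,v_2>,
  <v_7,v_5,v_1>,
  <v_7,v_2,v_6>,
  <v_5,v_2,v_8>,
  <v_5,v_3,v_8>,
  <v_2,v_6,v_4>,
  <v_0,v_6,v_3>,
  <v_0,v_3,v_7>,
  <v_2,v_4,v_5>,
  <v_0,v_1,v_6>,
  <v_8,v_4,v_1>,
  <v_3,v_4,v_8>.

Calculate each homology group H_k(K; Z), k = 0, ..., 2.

Order the vertices as v_0 < v_1 < v_2 < v_3 < v_4 < v_5 < v_6 < v_7 < v_8. Listing each simplex with vertices in this order, K has dimension 2 with simplices:

  0-simplices (9): [v_0], [v_1], [v_2], [v_3], [v_4], [v_5], [v_6], [v_7], [v_8]
  1-simplices (27): (27 of them)
  2-simplices (18): (18 of them)

giving chain groups C_0 ≅ Z^9, C_1 ≅ Z^27, C_2 ≅ Z^18.

The boundary map ∂_1: C_1 → C_0 is given by ∂[p,q] = [q] − [p]. For instance
  ∂[v_3,v_7] = [v_7] − [v_3].
This gives a 9×27 integer matrix of rank 8; reducing to Smith normal form yields diagonal entries (1,1,1,1,1,1,1,1).

The boundary map ∂_2: C_2 → C_1 maps a triangle to the signed sum of its edges. For instance
  ∂[v_1,v_5,v_7] = [v_5,v_7] − [v_1,v_7] + [v_1,v_5],
  ∂[v_1,v_4,v_8] = [v_4,v_8] − [v_1,v_8] + [v_1,v_4].
As a 27×18 matrix over Z this has rank 18, with invariant factors (1,1,1,1,1,1,1,1,1,1,1,1,1,1,1,1,1,2).

Now H_k = ker ∂_k / im ∂_{k+1}, so:

  H_0: rank C_0 − rank ∂_1 = 9 − 8 = 1, and the invariant factors of ∂_1 are all 1, so H_0 = Z.
  H_1: rank ker ∂_1 − rank ∂_2 = (27 − 8) − 18 = 1, and ∂_2 has invariant factor 2 > 1, so H_1 = Z ⊕ Z/2Z.
  H_2: rank ker ∂_2 − rank ∂_3 = (18 − 18) − 0 = 0, and there is no ∂_3, so H_2 = 0.

H_0 = Z,  H_1 = Z ⊕ Z/2Z,  H_2 = 0.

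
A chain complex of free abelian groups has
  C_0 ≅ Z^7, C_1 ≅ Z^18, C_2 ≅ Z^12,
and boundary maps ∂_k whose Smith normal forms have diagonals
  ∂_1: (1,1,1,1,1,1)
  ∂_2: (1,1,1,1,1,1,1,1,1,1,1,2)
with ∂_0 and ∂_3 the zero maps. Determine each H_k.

H_0: b_0 = 7 − 0 − 6 = 1; torsion from ∂_1 factors > 1: none. So H_0 ≅ Z.
H_1: b_1 = 18 − 6 − 12 = 0; torsion from ∂_2 factors > 1: [2]. So H_1 ≅ Z/2.
H_2: b_2 = 12 − 12 − 0 = 0; torsion from ∂_3 factors > 1: none. So H_2 ≅ 0.

H_0 ≅ Z,  H_1 ≅ Z/2,  H_2 = 0.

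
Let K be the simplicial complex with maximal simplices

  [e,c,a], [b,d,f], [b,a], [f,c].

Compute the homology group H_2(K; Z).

H_2 = 0.

We work with the vertex ordering a < b < c < d < e < f. The simplices of K, each written with vertices in increasing order, are:

  0-simplices (6): a, b, c, d, e, f
  1-simplices (8): ab, ac, ae, bd, bf, ce, cf, df
  2-simplices (2): ace, bdf

so the chain groups are C_0 ≅ Z^6, C_1 ≅ Z^8, C_2 ≅ Z^2.

The boundary map ∂_1: C_1 → C_0 maps an edge to its endpoints' difference, ∂[p,q] = q − p.
The resulting 6×8 matrix has rank 5, and its Smith normal form has invariant factors (1,1,1,1,1).

The boundary map ∂_2: C_2 → C_1 acts by ∂[p,q,r] = [q,r] − [p,r] + [p,q]. For instance
  ∂ace = ce − ae + ac,
  ∂bdf = df − bf + bd.
The resulting 8×2 matrix has rank 2, and its Smith normal form has invariant factors (1,1).

Now H_k = ker ∂_k / im ∂_{k+1}, so:

  H_2: rank ker ∂_2 − rank ∂_3 = (2 − 2) − 0 = 0, and there is no ∂_3, so H_2 ≅ 0.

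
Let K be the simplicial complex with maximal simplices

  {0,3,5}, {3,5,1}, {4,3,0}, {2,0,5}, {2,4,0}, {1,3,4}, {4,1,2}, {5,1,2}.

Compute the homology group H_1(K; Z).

H_1 ≅ 0.

We work with the vertex ordering 0 < 1 < 2 < 3 < 4 < 5. The simplices of K, each written with vertices in increasing order, are:

  0-simplices (6): [0], [1], [2], [3], [4], [5]
  1-simplices (12): [0,2], [0,3], [0,4], [0,5], [1,2], [1,3], [1,4], [1,5], [2,4], [2,5], [3,4], [3,5]
  2-simplices (8): [0,2,4], [0,2,5], [0,3,4], [0,3,5], [1,2,4], [1,2,5], [1,3,4], [1,3,5]

giving chain groups C_0 ≅ Z^6, C_1 ≅ Z^12, C_2 ≅ Z^8.

Boundary ∂_1: C_1 → C_0 is given by ∂[p,q] = [q] − [p].
The resulting 6×12 matrix has rank 5, and its Smith normal form has invariant factors (1,1,1,1,1).

Boundary ∂_2: C_2 → C_1 sends each 2-simplex [p,q,r] to [q,r] − [p,r] + [p,q]. For instance
  ∂[0,2,4] = [2,4] − [0,4] + [0,2],
  ∂[1,3,4] = [3,4] − [1,4] + [1,3].
The 12×8 boundary matrix has rank 7 and Smith normal form diag(1,1,1,1,1,1,1).

From H_k ≅ ker(∂_k) / im(∂_{k+1}) we obtain:

  H_1: rank ker ∂_1 − rank ∂_2 = (12 − 5) − 7 = 0, and the invariant factors of ∂_2 are all 1, so H_1 = 0.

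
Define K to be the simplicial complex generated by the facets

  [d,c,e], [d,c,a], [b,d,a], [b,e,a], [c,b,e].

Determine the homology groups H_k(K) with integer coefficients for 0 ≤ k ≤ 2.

Take the total order a < b < c < d < e on the vertex set. Then K (dimension 2) consists of the simplices:

  0-simplices (5): a, b, c, d, e
  1-simplices (10): ab, ac, ad, ae, bc, bd, be, cd, ce, de
  2-simplices (5): abd, abe, acd, bce, cde

giving chain groups C_0 ≅ Z^5, C_1 ≅ Z^10, C_2 ≅ Z^5.

∂_1: C_1 → C_0 maps an edge to its endpoints' difference, ∂[p,q] = q − p. For instance
  ∂be = e − b.
This gives a 5×10 integer matrix of rank 4; reducing to Smith normal form yields diagonal entries (1,1,1,1).

∂_2: C_2 → C_1 acts by ∂[p,q,r] = [q,r] − [p,r] + [p,q]. For instance
  ∂abe = be − ae + ab,
  ∂abd = bd − ad + ab.
As a 10×5 matrix over Z this has rank 5, with invariant factors (1,1,1,1,1).

Reading off H_k = ker ∂_k / im ∂_{k+1}:

  H_0: rank C_0 − rank ∂_1 = 5 − 4 = 1, and the invariant factors of ∂_1 are all 1, so H_0 = Z.
  H_1: rank ker ∂_1 − rank ∂_2 = (10 − 4) − 5 = 1, and the invariant factors of ∂_2 are all 1, so H_1 = Z.
  H_2: rank ker ∂_2 − rank ∂_3 = (5 − 5) − 0 = 0, and there is no ∂_3, so H_2 = 0.

As a check, the Euler characteristic is 5 − 10 + 5 = 0, which agrees with 1 − 1 + 0 = 0.

H_0 ≅ Z,  H_1 ≅ Z,  H_2 = 0.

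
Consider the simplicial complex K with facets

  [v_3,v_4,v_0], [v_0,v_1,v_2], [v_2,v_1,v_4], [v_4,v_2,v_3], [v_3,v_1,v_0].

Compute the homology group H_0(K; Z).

H_0 ≅ Z.

Order the vertices as v_0 < v_1 < v_2 < v_3 < v_4. Listing each simplex with vertices in this order, K has dimension 2 with simplices:

  0-simplices (5): [v_0], [v_1], [v_2], [v_3], [v_4]
  1-simplices (10): [v_0,v_1], [v_0,v_2], [v_0,v_3], [v_0,v_4], [v_1,v_2], [v_1,v_3], [v_1,v_4], [v_2,v_3], [v_2,v_4], [v_3,v_4]
  2-simplices (5): [v_0,v_1,v_2], [v_0,v_1,v_3], [v_0,v_3,v_4], [v_1,v_2,v_4], [v_2,v_3,v_4]

giving chain groups C_0 ≅ Z^5, C_1 ≅ Z^10, C_2 ≅ Z^5.

∂_1: C_1 → C_0 maps an edge to its endpoints' difference, ∂[p,q] = q − p.
As a 5×10 matrix over Z this has rank 4, with invariant factors (1,1,1,1).

The boundary map ∂_2: C_2 → C_1 sends each 2-simplex [p,q,r] to [q,r] − [p,r] + [p,q]. For instance
  ∂[v_0,v_3,v_4] = [v_3,v_4] − [v_0,v_4] + [v_0,v_3],
  ∂[v_0,v_1,v_3] = [v_1,v_3] − [v_0,v_3] + [v_0,v_1].
This gives a 10×5 integer matrix of rank 5; reducing to Smith normal form yields diagonal entries (1,1,1,1,1).

Computing H_k = (kernel of ∂_k) / (image of ∂_{k+1}):

  H_0: rank C_0 − rank ∂_1 = 5 − 4 = 1, and the invariant factors of ∂_1 are all 1, so H_0 ≅ Z.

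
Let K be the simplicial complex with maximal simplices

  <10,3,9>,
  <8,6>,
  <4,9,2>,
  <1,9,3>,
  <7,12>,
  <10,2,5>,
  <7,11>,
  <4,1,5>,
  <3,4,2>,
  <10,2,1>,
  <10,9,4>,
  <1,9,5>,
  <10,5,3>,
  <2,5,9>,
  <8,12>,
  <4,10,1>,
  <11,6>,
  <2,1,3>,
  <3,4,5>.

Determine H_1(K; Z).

H_1 ≅ Z^3.

We work with the vertex ordering 1 < 2 < 3 < 4 < 5 < 6 < 7 < 8 < 9 < 10 < 11 < 12. The simplices of K, each written with vertices in increasing order, are:

  0-simplices (12): [1], [2], [3], [4], [5], [6], [7], [8], [9], [10], [11], [12]
  1-simplices (26): (26 of them)
  2-simplices (14): [1,2,3], [1,2,10], [1,3,9], [1,4,5], [1,4,10], [1,5,9], [2,3,4], [2,4,9], [2,5,9], [2,5,10], [3,4,5], [3,5,10], [3,9,10], [4,9,10]

Hence C_0 ≅ Z^12, C_1 ≅ Z^26, C_2 ≅ Z^14.

∂_1: C_1 → C_0 is given by ∂[p,q] = [q] − [p].
This gives a 12×26 integer matrix of rank 10; reducing to Smith normal form yields diagonal entries (1,1,1,1,1,1,1,1,1,1).

The boundary map ∂_2: C_2 → C_1 maps a triangle to the signed sum of its edges. For instance
  ∂[1,4,5] = [4,5] − [1,5] + [1,4],
  ∂[2,4,9] = [4,9] − [2,9] + [2,4].
The 26×14 boundary matrix has rank 13 and Smith normal form diag(1,1,1,1,1,1,1,1,1,1,1,1,1).

Computing H_k = (kernel of ∂_k) / (image of ∂_{k+1}):

  H_1: rank ker ∂_1 − rank ∂_2 = (26 − 10) − 13 = 3, and the invariant factors of ∂_2 are all 1, so H_1 ≅ Z^3.

(K is a triangulation of the disjoint union of the torus T^2 and the circle S^1.)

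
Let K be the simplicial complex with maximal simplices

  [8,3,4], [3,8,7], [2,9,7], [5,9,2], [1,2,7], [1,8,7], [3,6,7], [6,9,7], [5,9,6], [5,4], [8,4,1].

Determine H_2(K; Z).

We work with the vertex ordering 1 < 2 < 3 < 4 < 5 < 6 < 7 < 8 < 9. The simplices of K, each written with vertices in increasing order, are:

  0-simplices (9): [1], [2], [3], [4], [5], [6], [7], [8], [9]
  1-simplices (19): [1,2], [1,4], [1,7], [1,8], [2,5], [2,7], [2,9], [3,4], [3,6], [3,7], [3,8], [4,5], [4,8], [5,6], [5,9], [6,7], [6,9], [7,8], [7,9]
  2-simplices (10): [1,2,7], [1,4,8], [1,7,8], [2,5,9], [2,7,9], [3,4,8], [3,6,7], [3,7,8], [5,6,9], [6,7,9]

giving chain groups C_0 ≅ Z^9, C_1 ≅ Z^19, C_2 ≅ Z^10.

Boundary ∂_1: C_1 → C_0 sends each edge [p,q] (with p < q) to q − p. For instance
  ∂[5,6] = [6] − [5].
The 9×19 boundary matrix has rank 8 and Smith normal form diag(1,1,1,1,1,1,1,1).

∂_2: C_2 → C_1 sends each 2-simplex [p,q,r] to [q,r] − [p,r] + [p,q]. For instance
  ∂[3,4,8] = [4,8] − [3,8] + [3,4],
  ∂[2,5,9] = [5,9] − [2,9] + [2,5].
The resulting 19×10 matrix has rank 10, and its Smith normal form has invariant factors (1,1,1,1,1,1,1,1,1,1).

Now H_k = ker ∂_k / im ∂_{k+1}, so:

  H_2: rank ker ∂_2 − rank ∂_3 = (10 − 10) − 0 = 0, and there is no ∂_3, so H_2 = 0.

H_2 ≅ 0.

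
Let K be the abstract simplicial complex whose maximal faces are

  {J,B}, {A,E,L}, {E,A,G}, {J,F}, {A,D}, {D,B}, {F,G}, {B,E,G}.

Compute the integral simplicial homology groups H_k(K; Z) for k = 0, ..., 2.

K has 8 vertices, 12 edges, 3 triangles.
rank ∂_0 = 0, rank ∂_1 = 7 ⇒ b_0 = 8 − 0 − 7 = 1; all invariant factors of ∂_1 are 1 so no torsion. So H_0 = Z.
rank ∂_1 = 7, rank ∂_2 = 3 ⇒ b_1 = 12 − 7 − 3 = 2; all invariant factors of ∂_2 are 1 so no torsion. So H_1 = Z^2.
rank ∂_2 = 3, rank ∂_3 = 0 ⇒ b_2 = 3 − 3 − 0 = 0. So H_2 = 0.

H_0 ≅ Z,  H_1 ≅ Z^2,  H_2 = 0.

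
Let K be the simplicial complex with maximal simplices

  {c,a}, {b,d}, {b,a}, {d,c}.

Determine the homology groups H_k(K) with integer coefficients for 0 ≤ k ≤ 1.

H_0 ≅ Z,  H_1 ≅ Z.

We work with the vertex ordering a < b < c < d. The simplices of K, each written with vertices in increasing order, are:

  0-simplices (4): a, b, c, d
  1-simplices (4): ab, ac, bd, cd

so the chain groups are C_0 ≅ Z^4, C_1 ≅ Z^4.

The boundary map ∂_1: C_1 → C_0 is given by ∂[p,q] = [q] − [p].
The 4×4 boundary matrix has rank 3 and Smith normal form diag(1,1,1).

Now H_k = ker ∂_k / im ∂_{k+1}, so:

  H_0: rank C_0 − rank ∂_1 = 4 − 3 = 1, and the invariant factors of ∂_1 are all 1, so H_0 ≅ Z.
  H_1: rank ker ∂_1 − rank ∂_2 = (4 − 3) − 0 = 1, and there is no ∂_2, so H_1 ≅ Z.

As a check, the Euler characteristic is 4 − 4 = 0, which agrees with 1 − 1 = 0.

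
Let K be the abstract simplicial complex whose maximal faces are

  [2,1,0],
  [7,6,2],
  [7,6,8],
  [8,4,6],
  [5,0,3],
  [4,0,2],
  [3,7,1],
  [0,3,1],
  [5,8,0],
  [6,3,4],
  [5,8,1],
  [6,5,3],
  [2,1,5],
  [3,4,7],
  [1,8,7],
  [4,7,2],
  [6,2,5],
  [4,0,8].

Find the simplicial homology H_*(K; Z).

We work with the vertex ordering 0 < 1 < 2 < 3 < 4 < 5 < 6 < 7 < 8. The simplices of K, each written with vertices in increasing order, are:

  0-simplices (9): [0], [1], [2], [3], [4], [5], [6], [7], [8]
  1-simplices (27): (27 of them)
  2-simplices (18): [0,1,2], [0,1,3], [0,2,4], [0,3,5], [0,4,8], [0,5,8], [1,2,5], [1,3,7], [1,5,8], [1,7,8], [2,4,7], [2,5,6], [2,6,7], [3,4,6], [3,4,7], [3,5,6], [4,6,8], [6,7,8]

so the chain groups are C_0 ≅ Z^9, C_1 ≅ Z^27, C_2 ≅ Z^18.

The boundary map ∂_1: C_1 → C_0 sends each edge [p,q] (with p < q) to q − p. For instance
  ∂[0,4] = [4] − [0].
This gives a 9×27 integer matrix of rank 8; reducing to Smith normal form yields diagonal entries (1,1,1,1,1,1,1,1).

Boundary ∂_2: C_2 → C_1 maps a triangle to the signed sum of its edges. For instance
  ∂[6,7,8] = [7,8] − [6,8] + [6,7],
  ∂[1,3,7] = [3,7] − [1,7] + [1,3].
This gives a 27×18 integer matrix of rank 18; reducing to Smith normal form yields diagonal entries (1,1,1,1,1,1,1,1,1,1,1,1,1,1,1,1,1,2).

From H_k ≅ ker(∂_k) / im(∂_{k+1}) we obtain:

  H_0: rank C_0 − rank ∂_1 = 9 − 8 = 1, and the invariant factors of ∂_1 are all 1, so H_0 = Z.
  H_1: rank ker ∂_1 − rank ∂_2 = (27 − 8) − 18 = 1, and ∂_2 has invariant factor 2 > 1, so H_1 = Z × Z/2.
  H_2: rank ker ∂_2 − rank ∂_3 = (18 − 18) − 0 = 0, and there is no ∂_3, so H_2 = 0.

H_0 = Z,  H_1 = Z × Z/2,  H_2 = 0.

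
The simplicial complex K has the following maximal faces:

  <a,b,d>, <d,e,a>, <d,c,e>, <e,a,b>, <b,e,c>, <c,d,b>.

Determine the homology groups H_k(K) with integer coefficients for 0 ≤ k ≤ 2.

Fix the vertex order a < b < c < d < e and write every simplex with vertices in increasing order. Then dim K = 2 and the simplices of K are:

  0-simplices (5): a, b, c, d, e
  1-simplices (9): ab, ad, ae, bc, bd, be, cd, ce, de
  2-simplices (6): abd, abe, ade, bcd, bce, cde

giving chain groups C_0 ≅ Z^5, C_1 ≅ Z^9, C_2 ≅ Z^6.

∂_1: C_1 → C_0 sends each edge [p,q] (with p < q) to q − p.
The resulting 5×9 matrix has rank 4, and its Smith normal form has invariant factors (1,1,1,1).

Boundary ∂_2: C_2 → C_1 acts by ∂[p,q,r] = [q,r] − [p,r] + [p,q]. For instance
  ∂ade = de − ae + ad,
  ∂cde = de − ce + cd.
As a 9×6 matrix over Z this has rank 5, with invariant factors (1,1,1,1,1).

Reading off H_k = ker ∂_k / im ∂_{k+1}:

  H_0: rank C_0 − rank ∂_1 = 5 − 4 = 1, and the invariant factors of ∂_1 are all 1, so H_0 ≅ Z.
  H_1: rank ker ∂_1 − rank ∂_2 = (9 − 4) − 5 = 0, and the invariant factors of ∂_2 are all 1, so H_1 ≅ 0.
  H_2: rank ker ∂_2 − rank ∂_3 = (6 − 5) − 0 = 1, and there is no ∂_3, so H_2 ≅ Z.

As a check, the Euler characteristic is 5 − 9 + 6 = 2, which agrees with 1 − 0 + 1 = 2.
(K is a triangulation of the 2-sphere S^2.)

H_0 ≅ Z,  H_1 = 0,  H_2 ≅ Z.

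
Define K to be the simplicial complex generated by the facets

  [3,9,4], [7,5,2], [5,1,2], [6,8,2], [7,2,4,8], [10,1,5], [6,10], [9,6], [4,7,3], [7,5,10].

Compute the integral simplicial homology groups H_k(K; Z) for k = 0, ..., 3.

H_0 = Z,  H_1 = Z^2,  H_2 = 0,  H_3 = 0.

We work with the vertex ordering 1 < 2 < 3 < 4 < 5 < 6 < 7 < 8 < 9 < 10. The simplices of K, each written with vertices in increasing order, are:

  0-simplices (10): [1], [2], [3], [4], [5], [6], [7], [8], [9], [10]
  1-simplices (21): [1,2], [1,5], [1,10], [2,4], [2,5], [2,6], [2,7], [2,8], [3,4], [3,7], [3,9], [4,7], [4,8], [4,9], [5,7], [5,10], [6,8], [6,9], [6,10], [7,8], [7,10]
  2-simplices (11): [1,2,5], [1,5,10], [2,4,7], [2,4,8], [2,5,7], [2,6,8], [2,7,8], [3,4,7], [3,4,9], [4,7,8], [5,7,10]
  3-simplices (1): [2,4,7,8]

Hence C_0 ≅ Z^10, C_1 ≅ Z^21, C_2 ≅ Z^11, C_3 ≅ Z^1.

Boundary ∂_1: C_1 → C_0 maps an edge to its endpoints' difference, ∂[p,q] = q − p.
This gives a 10×21 integer matrix of rank 9; reducing to Smith normal form yields diagonal entries (1,1,1,1,1,1,1,1,1).

∂_2: C_2 → C_1 maps a triangle to the signed sum of its edges. For instance
  ∂[5,7,10] = [7,10] − [5,10] + [5,7],
  ∂[2,4,7] = [4,7] − [2,7] + [2,4].
This gives a 21×11 integer matrix of rank 10; reducing to Smith normal form yields diagonal entries (1,1,1,1,1,1,1,1,1,1).

∂_3: C_3 → C_2 sends each 3-simplex σ to the alternating sum Σ_i (−1)^i (σ with its i-th vertex removed). For instance
  ∂[2,4,7,8] = [4,7,8] − [2,7,8] + [2,4,8] − [2,4,7].
As a 11×1 matrix over Z this has rank 1, with invariant factors (1).

From H_k ≅ ker(∂_k) / im(∂_{k+1}) we obtain:

  H_0: rank C_0 − rank ∂_1 = 10 − 9 = 1, and the invariant factors of ∂_1 are all 1, so H_0 ≅ Z.
  H_1: rank ker ∂_1 − rank ∂_2 = (21 − 9) − 10 = 2, and the invariant factors of ∂_2 are all 1, so H_1 ≅ Z^2.
  H_2: rank ker ∂_2 − rank ∂_3 = (11 − 10) − 1 = 0, and the invariant factors of ∂_3 are all 1, so H_2 ≅ 0.
  H_3: rank ker ∂_3 − rank ∂_4 = (1 − 1) − 0 = 0, and there is no ∂_4, so H_3 ≅ 0.

As a check, the Euler characteristic is 10 − 21 + 11 − 1 = -1, which agrees with 1 − 2 + 0 − 0 = -1.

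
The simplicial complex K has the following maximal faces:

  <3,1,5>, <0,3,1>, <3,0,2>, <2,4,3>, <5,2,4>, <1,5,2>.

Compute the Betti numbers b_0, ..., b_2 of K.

b_0 = 1, b_1 = 1, b_2 = 0.

We work with the vertex ordering 0 < 1 < 2 < 3 < 4 < 5. The simplices of K, each written with vertices in increasing order, are:

  0-simplices (6): [0], [1], [2], [3], [4], [5]
  1-simplices (12): [0,1], [0,2], [0,3], [1,2], [1,3], [1,5], [2,3], [2,4], [2,5], [3,4], [3,5], [4,5]
  2-simplices (6): [0,1,3], [0,2,3], [1,2,5], [1,3,5], [2,3,4], [2,4,5]

giving chain groups C_0 ≅ Z^6, C_1 ≅ Z^12, C_2 ≅ Z^6.

Boundary ∂_1: C_1 → C_0 maps an edge to its endpoints' difference, ∂[p,q] = q − p. For instance
  ∂[0,3] = [3] − [0].
This gives a 6×12 integer matrix of rank 5; reducing to Smith normal form yields diagonal entries (1,1,1,1,1).

∂_2: C_2 → C_1 sends each 2-simplex [p,q,r] to [q,r] − [p,r] + [p,q]. For instance
  ∂[1,3,5] = [3,5] − [1,5] + [1,3],
  ∂[0,1,3] = [1,3] − [0,3] + [0,1].
The 12×6 boundary matrix has rank 6 and Smith normal form diag(1,1,1,1,1,1).

From H_k ≅ ker(∂_k) / im(∂_{k+1}) we obtain:

  H_0: rank C_0 − rank ∂_1 = 6 − 5 = 1, and the invariant factors of ∂_1 are all 1, so H_0 = Z.
  H_1: rank ker ∂_1 − rank ∂_2 = (12 − 5) − 6 = 1, and the invariant factors of ∂_2 are all 1, so H_1 = Z.
  H_2: rank ker ∂_2 − rank ∂_3 = (6 − 6) − 0 = 0, and there is no ∂_3, so H_2 = 0.

As a check, the Euler characteristic is 6 − 12 + 6 = 0, which agrees with 1 − 1 + 0 = 0.

Hence the Betti numbers are b_0 = 1, b_1 = 1, b_2 = 0.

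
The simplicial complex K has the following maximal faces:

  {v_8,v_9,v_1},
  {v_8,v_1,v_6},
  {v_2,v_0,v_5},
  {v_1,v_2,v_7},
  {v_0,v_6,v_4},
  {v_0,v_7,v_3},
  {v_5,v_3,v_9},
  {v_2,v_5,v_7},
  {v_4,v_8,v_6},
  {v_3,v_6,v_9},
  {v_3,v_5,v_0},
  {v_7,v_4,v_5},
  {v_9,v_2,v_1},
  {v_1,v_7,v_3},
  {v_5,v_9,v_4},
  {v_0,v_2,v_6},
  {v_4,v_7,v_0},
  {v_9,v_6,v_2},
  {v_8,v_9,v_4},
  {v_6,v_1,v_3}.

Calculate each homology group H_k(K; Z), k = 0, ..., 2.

H_0 = Z,  H_1 = Z ⊕ Z/2,  H_2 = 0.

Fix the vertex order v_0 < v_1 < v_2 < v_3 < v_4 < v_5 < v_6 < v_7 < v_8 < v_9 and write every simplex with vertices in increasing order. Then dim K = 2 and the simplices of K are:

  0-simplices (10): [v_0], [v_1], [v_2], [v_3], [v_4], [v_5], [v_6], [v_7], [v_8], [v_9]
  1-simplices (30): (30 of them)
  2-simplices (20): (20 of them)

so the chain groups are C_0 ≅ Z^10, C_1 ≅ Z^30, C_2 ≅ Z^20.

Boundary ∂_1: C_1 → C_0 sends each edge [p,q] (with p < q) to q − p.
The resulting 10×30 matrix has rank 9, and its Smith normal form has invariant factors (1,1,1,1,1,1,1,1,1).

The boundary map ∂_2: C_2 → C_1 sends each 2-simplex [p,q,r] to [q,r] − [p,r] + [p,q]. For instance
  ∂[v_1,v_2,v_9] = [v_2,v_9] − [v_1,v_9] + [v_1,v_2],
  ∂[v_4,v_5,v_7] = [v_5,v_7] − [v_4,v_7] + [v_4,v_5].
As a 30×20 matrix over Z this has rank 20, with invariant factors (1,1,1,1,1,1,1,1,1,1,1,1,1,1,1,1,1,1,1,2).

Reading off H_k = ker ∂_k / im ∂_{k+1}:

  H_0: rank C_0 − rank ∂_1 = 10 − 9 = 1, and the invariant factors of ∂_1 are all 1, so H_0 = Z.
  H_1: rank ker ∂_1 − rank ∂_2 = (30 − 9) − 20 = 1, and ∂_2 has invariant factor 2 > 1, so H_1 = Z ⊕ Z/2.
  H_2: rank ker ∂_2 − rank ∂_3 = (20 − 20) − 0 = 0, and there is no ∂_3, so H_2 = 0.

(K is a triangulation of the Klein bottle.)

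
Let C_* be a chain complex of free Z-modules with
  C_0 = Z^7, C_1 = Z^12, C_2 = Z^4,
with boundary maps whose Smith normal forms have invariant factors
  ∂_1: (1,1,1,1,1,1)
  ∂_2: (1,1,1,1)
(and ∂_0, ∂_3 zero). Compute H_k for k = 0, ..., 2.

H_0: b_0 = 7 − 0 − 6 = 1; torsion from ∂_1 factors > 1: none. So H_0 = Z.
H_1: b_1 = 12 − 6 − 4 = 2; torsion from ∂_2 factors > 1: none. So H_1 = Z^2.
H_2: b_2 = 4 − 4 − 0 = 0; torsion from ∂_3 factors > 1: none. So H_2 = 0.

H_0 = Z,  H_1 = Z^2,  H_2 = 0.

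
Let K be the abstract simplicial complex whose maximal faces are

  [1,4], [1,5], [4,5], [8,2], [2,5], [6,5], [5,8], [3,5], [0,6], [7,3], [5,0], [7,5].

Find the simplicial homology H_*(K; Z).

H_0 ≅ Z,  H_1 ≅ Z^4.

We work with the vertex ordering 0 < 1 < 2 < 3 < 4 < 5 < 6 < 7 < 8. The simplices of K, each written with vertices in increasing order, are:

  0-simplices (9): [0], [1], [2], [3], [4], [5], [6], [7], [8]
  1-simplices (12): [0,5], [0,6], [1,4], [1,5], [2,5], [2,8], [3,5], [3,7], [4,5], [5,6], [5,7], [5,8]

so the chain groups are C_0 ≅ Z^9, C_1 ≅ Z^12.

∂_1: C_1 → C_0 sends each edge [p,q] (with p < q) to q − p. For instance
  ∂[0,5] = [5] − [0].
The resulting 9×12 matrix has rank 8, and its Smith normal form has invariant factors (1,1,1,1,1,1,1,1).

From H_k ≅ ker(∂_k) / im(∂_{k+1}) we obtain:

  H_0: rank C_0 − rank ∂_1 = 9 − 8 = 1, and the invariant factors of ∂_1 are all 1, so H_0 ≅ Z.
  H_1: rank ker ∂_1 − rank ∂_2 = (12 − 8) − 0 = 4, and there is no ∂_2, so H_1 ≅ Z^4.

(K is a triangulation of a wedge of 4 circles.)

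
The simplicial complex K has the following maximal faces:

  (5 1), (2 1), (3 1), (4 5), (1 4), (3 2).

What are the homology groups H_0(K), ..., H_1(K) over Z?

H_0 ≅ Z,  H_1 ≅ Z^2.

We work with the vertex ordering 1 < 2 < 3 < 4 < 5. The simplices of K, each written with vertices in increasing order, are:

  0-simplices (5): [1], [2], [3], [4], [5]
  1-simplices (6): [1,2], [1,3], [1,4], [1,5], [2,3], [4,5]

giving chain groups C_0 ≅ Z^5, C_1 ≅ Z^6.

Boundary ∂_1: C_1 → C_0 maps an edge to its endpoints' difference, ∂[p,q] = q − p. For instance
  ∂[4,5] = [5] − [4].
The 5×6 boundary matrix has rank 4 and Smith normal form diag(1,1,1,1).

Computing H_k = (kernel of ∂_k) / (image of ∂_{k+1}):

  H_0: rank C_0 − rank ∂_1 = 5 − 4 = 1, and the invariant factors of ∂_1 are all 1, so H_0 ≅ Z.
  H_1: rank ker ∂_1 − rank ∂_2 = (6 − 4) − 0 = 2, and there is no ∂_2, so H_1 ≅ Z^2.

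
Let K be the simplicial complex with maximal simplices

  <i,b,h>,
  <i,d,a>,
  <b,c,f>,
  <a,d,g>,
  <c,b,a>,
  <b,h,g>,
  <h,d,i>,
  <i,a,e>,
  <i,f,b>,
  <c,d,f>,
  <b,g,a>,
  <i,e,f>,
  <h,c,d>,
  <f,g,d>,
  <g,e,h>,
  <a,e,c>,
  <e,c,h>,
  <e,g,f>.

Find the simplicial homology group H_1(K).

Order the vertices as a < b < c < d < e < f < g < h < i. Listing each simplex with vertices in this order, K has dimension 2 with simplices:

  0-simplices (9): a, b, c, d, e, f, g, h, i
  1-simplices (27): ab, ac, ad, ae, ag, ai, bc, bf, bg, bh, bi, cd, ce, cf, ch, df, dg, dh, di, ef, eg, eh, ei, fg, fi, gh, hi
  2-simplices (18): abc, abg, ace, adg, adi, aei, bcf, bfi, bgh, bhi, cdf, cdh, ceh, dfg, dhi, efg, efi, egh

giving chain groups C_0 ≅ Z^9, C_1 ≅ Z^27, C_2 ≅ Z^18.

The boundary map ∂_1: C_1 → C_0 is given by ∂[p,q] = [q] − [p].
As a 9×27 matrix over Z this has rank 8, with invariant factors (1,1,1,1,1,1,1,1).

∂_2: C_2 → C_1 maps a triangle to the signed sum of its edges. For instance
  ∂cdf = df − cf + cd,
  ∂adg = dg − ag + ad.
The resulting 27×18 matrix has rank 17, and its Smith normal form has invariant factors (1,1,1,1,1,1,1,1,1,1,1,1,1,1,1,1,1).

Computing H_k = (kernel of ∂_k) / (image of ∂_{k+1}):

  H_1: rank ker ∂_1 − rank ∂_2 = (27 − 8) − 17 = 2, and the invariant factors of ∂_2 are all 1, so H_1 ≅ Z^2.

H_1 = Z^2.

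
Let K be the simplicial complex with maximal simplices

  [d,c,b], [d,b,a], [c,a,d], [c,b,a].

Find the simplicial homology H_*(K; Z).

H_0 ≅ Z,  H_1 = 0,  H_2 ≅ Z.

Order the vertices as a < b < c < d. Listing each simplex with vertices in this order, K has dimension 2 with simplices:

  0-simplices (4): a, b, c, d
  1-simplices (6): ab, ac, ad, bc, bd, cd
  2-simplices (4): abc, abd, acd, bcd

Hence C_0 ≅ Z^4, C_1 ≅ Z^6, C_2 ≅ Z^4.

∂_1: C_1 → C_0 is given by ∂[p,q] = [q] − [p].
The resulting 4×6 matrix has rank 3, and its Smith normal form has invariant factors (1,1,1).

Boundary ∂_2: C_2 → C_1 maps a triangle to the signed sum of its edges. For instance
  ∂bcd = cd − bd + bc,
  ∂acd = cd − ad + ac.
This gives a 6×4 integer matrix of rank 3; reducing to Smith normal form yields diagonal entries (1,1,1).

Computing H_k = (kernel of ∂_k) / (image of ∂_{k+1}):

  H_0: rank C_0 − rank ∂_1 = 4 − 3 = 1, and the invariant factors of ∂_1 are all 1, so H_0 ≅ Z.
  H_1: rank ker ∂_1 − rank ∂_2 = (6 − 3) − 3 = 0, and the invariant factors of ∂_2 are all 1, so H_1 ≅ 0.
  H_2: rank ker ∂_2 − rank ∂_3 = (4 − 3) − 0 = 1, and there is no ∂_3, so H_2 ≅ Z.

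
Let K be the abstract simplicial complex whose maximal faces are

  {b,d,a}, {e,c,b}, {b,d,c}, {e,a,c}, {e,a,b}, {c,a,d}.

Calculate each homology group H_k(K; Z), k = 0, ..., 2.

H_0 ≅ Z,  H_1 = 0,  H_2 ≅ Z.

Order the vertices as a < b < c < d < e. Listing each simplex with vertices in this order, K has dimension 2 with simplices:

  0-simplices (5): a, b, c, d, e
  1-simplices (9): ab, ac, ad, ae, bc, bd, be, cd, ce
  2-simplices (6): abd, abe, acd, ace, bcd, bce

giving chain groups C_0 ≅ Z^5, C_1 ≅ Z^9, C_2 ≅ Z^6.

The boundary map ∂_1: C_1 → C_0 sends each edge [p,q] (with p < q) to q − p.
The 5×9 boundary matrix has rank 4 and Smith normal form diag(1,1,1,1).

Boundary ∂_2: C_2 → C_1 sends each 2-simplex [p,q,r] to [q,r] − [p,r] + [p,q]. For instance
  ∂abd = bd − ad + ab,
  ∂bce = ce − be + bc.
The 9×6 boundary matrix has rank 5 and Smith normal form diag(1,1,1,1,1).

Computing H_k = (kernel of ∂_k) / (image of ∂_{k+1}):

  H_0: rank C_0 − rank ∂_1 = 5 − 4 = 1, and the invariant factors of ∂_1 are all 1, so H_0 ≅ Z.
  H_1: rank ker ∂_1 − rank ∂_2 = (9 − 4) − 5 = 0, and the invariant factors of ∂_2 are all 1, so H_1 ≅ 0.
  H_2: rank ker ∂_2 − rank ∂_3 = (6 − 5) − 0 = 1, and there is no ∂_3, so H_2 ≅ Z.

As a check, the Euler characteristic is 5 − 9 + 6 = 2, which agrees with 1 − 0 + 1 = 2.
(K is a triangulation of the 2-sphere S^2.)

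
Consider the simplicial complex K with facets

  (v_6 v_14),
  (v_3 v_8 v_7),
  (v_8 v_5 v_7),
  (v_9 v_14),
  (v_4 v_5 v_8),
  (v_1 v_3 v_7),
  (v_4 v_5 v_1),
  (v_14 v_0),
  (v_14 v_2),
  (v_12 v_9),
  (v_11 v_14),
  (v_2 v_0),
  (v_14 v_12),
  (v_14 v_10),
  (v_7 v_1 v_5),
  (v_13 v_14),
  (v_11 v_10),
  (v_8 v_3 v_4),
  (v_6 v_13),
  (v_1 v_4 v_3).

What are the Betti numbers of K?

We work with the vertex ordering v_0 < v_1 < v_2 < v_3 < v_4 < v_5 < v_6 < v_7 < v_8 < v_9 < v_10 < v_11 < v_12 < v_13 < v_14. The simplices of K, each written with vertices in increasing order, are:

  0-simplices (15): [v_0], [v_1], [v_2], [v_3], [v_4], [v_5], [v_6], [v_7], [v_8], [v_9], [v_10], [v_11], [v_12], [v_13], [v_14]
  1-simplices (24): (24 of them)
  2-simplices (8): [v_1,v_3,v_4], [v_1,v_3,v_7], [v_1,v_4,v_5], [v_1,v_5,v_7], [v_3,v_4,v_8], [v_3,v_7,v_8], [v_4,v_5,v_8], [v_5,v_7,v_8]

giving chain groups C_0 ≅ Z^15, C_1 ≅ Z^24, C_2 ≅ Z^8.

Boundary ∂_1: C_1 → C_0 maps an edge to its endpoints' difference, ∂[p,q] = q − p.
As a 15×24 matrix over Z this has rank 13, with invariant factors (1,1,1,1,1,1,1,1,1,1,1,1,1).

∂_2: C_2 → C_1 sends each 2-simplex [p,q,r] to [q,r] − [p,r] + [p,q]. For instance
  ∂[v_4,v_5,v_8] = [v_5,v_8] − [v_4,v_8] + [v_4,v_5],
  ∂[v_1,v_3,v_7] = [v_3,v_7] − [v_1,v_7] + [v_1,v_3].
As a 24×8 matrix over Z this has rank 7, with invariant factors (1,1,1,1,1,1,1).

Now H_k = ker ∂_k / im ∂_{k+1}, so:

  H_0: rank C_0 − rank ∂_1 = 15 − 13 = 2, and the invariant factors of ∂_1 are all 1, so H_0 = Z^2.
  H_1: rank ker ∂_1 − rank ∂_2 = (24 − 13) − 7 = 4, and the invariant factors of ∂_2 are all 1, so H_1 = Z^4.
  H_2: rank ker ∂_2 − rank ∂_3 = (8 − 7) − 0 = 1, and there is no ∂_3, so H_2 = Z.

(K is a triangulation of the disjoint union of the 2-sphere S^2 and a wedge of 4 circles.)

Hence the Betti numbers are b_0 = 2, b_1 = 4, b_2 = 1.

b_0 = 2, b_1 = 4, b_2 = 1.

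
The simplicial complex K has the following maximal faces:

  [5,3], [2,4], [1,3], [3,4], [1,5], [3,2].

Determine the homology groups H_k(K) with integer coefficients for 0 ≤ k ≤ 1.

Order the vertices as 1 < 2 < 3 < 4 < 5. Listing each simplex with vertices in this order, K has dimension 1 with simplices:

  0-simplices (5): [1], [2], [3], [4], [5]
  1-simplices (6): [1,3], [1,5], [2,3], [2,4], [3,4], [3,5]

Hence C_0 ≅ Z^5, C_1 ≅ Z^6.

Boundary ∂_1: C_1 → C_0 maps an edge to its endpoints' difference, ∂[p,q] = q − p.
The resulting 5×6 matrix has rank 4, and its Smith normal form has invariant factors (1,1,1,1).

Reading off H_k = ker ∂_k / im ∂_{k+1}:

  H_0: rank C_0 − rank ∂_1 = 5 − 4 = 1, and the invariant factors of ∂_1 are all 1, so H_0 ≅ Z.
  H_1: rank ker ∂_1 − rank ∂_2 = (6 − 4) − 0 = 2, and there is no ∂_2, so H_1 ≅ Z^2.

As a check, the Euler characteristic is 5 − 6 = -1, which agrees with 1 − 2 = -1.
(K is a triangulation of a wedge of 2 circles.)

H_0 = Z,  H_1 = Z^2.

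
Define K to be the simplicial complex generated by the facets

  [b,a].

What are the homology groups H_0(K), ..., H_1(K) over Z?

Order the vertices as a < b. Listing each simplex with vertices in this order, K has dimension 1 with simplices:

  0-simplices (2): a, b
  1-simplices (1): ab

so the chain groups are C_0 ≅ Z^2, C_1 ≅ Z^1.

Boundary ∂_1: C_1 → C_0 maps an edge to its endpoints' difference, ∂[p,q] = q − p.
The 2×1 boundary matrix has rank 1 and Smith normal form diag(1).

Reading off H_k = ker ∂_k / im ∂_{k+1}:

  H_0: rank C_0 − rank ∂_1 = 2 − 1 = 1, and the invariant factors of ∂_1 are all 1, so H_0 ≅ Z.
  H_1: rank ker ∂_1 − rank ∂_2 = (1 − 1) − 0 = 0, and there is no ∂_2, so H_1 ≅ 0.

As a check, the Euler characteristic is 2 − 1 = 1, which agrees with 1 − 0 = 1.
(K is a triangulation of the 1-simplex.)

H_0 = Z,  H_1 = 0.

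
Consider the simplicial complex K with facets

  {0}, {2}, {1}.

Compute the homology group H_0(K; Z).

We work with the vertex ordering 0 < 1 < 2. The simplices of K, each written with vertices in increasing order, are:

  0-simplices (3): [0], [1], [2]

giving chain groups C_0 ≅ Z^3.

From H_k ≅ ker(∂_k) / im(∂_{k+1}) we obtain:

  H_0: rank C_0 − rank ∂_1 = 3 − 0 = 3, and there is no ∂_1, so H_0 ≅ Z^3.

H_0 ≅ Z^3.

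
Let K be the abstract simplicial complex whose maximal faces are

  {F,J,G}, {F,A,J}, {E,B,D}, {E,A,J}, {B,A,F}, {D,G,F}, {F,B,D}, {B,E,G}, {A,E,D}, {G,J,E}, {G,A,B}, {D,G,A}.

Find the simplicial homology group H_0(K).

H_0 = Z.

We work with the vertex ordering A < B < D < E < F < G < J. The simplices of K, each written with vertices in increasing order, are:

  0-simplices (7): A, B, D, E, F, G, J
  1-simplices (18): AB, AD, AE, AF, AG, AJ, BD, BE, BF, BG, DE, DF, DG, EG, EJ, FG, FJ, GJ
  2-simplices (12): ABF, ABG, ADE, ADG, AEJ, AFJ, BDE, BDF, BEG, DFG, EGJ, FGJ

so the chain groups are C_0 ≅ Z^7, C_1 ≅ Z^18, C_2 ≅ Z^12.

The boundary map ∂_1: C_1 → C_0 maps an edge to its endpoints' difference, ∂[p,q] = q − p.
The resulting 7×18 matrix has rank 6, and its Smith normal form has invariant factors (1,1,1,1,1,1).

∂_2: C_2 → C_1 acts by ∂[p,q,r] = [q,r] − [p,r] + [p,q]. For instance
  ∂BDE = DE − BE + BD,
  ∂ABG = BG − AG + AB.
As a 18×12 matrix over Z this has rank 12, with invariant factors (1,1,1,1,1,1,1,1,1,1,1,2).

From H_k ≅ ker(∂_k) / im(∂_{k+1}) we obtain:

  H_0: rank C_0 − rank ∂_1 = 7 − 6 = 1, and the invariant factors of ∂_1 are all 1, so H_0 = Z.

(K is a triangulation of the real projective plane RP^2.)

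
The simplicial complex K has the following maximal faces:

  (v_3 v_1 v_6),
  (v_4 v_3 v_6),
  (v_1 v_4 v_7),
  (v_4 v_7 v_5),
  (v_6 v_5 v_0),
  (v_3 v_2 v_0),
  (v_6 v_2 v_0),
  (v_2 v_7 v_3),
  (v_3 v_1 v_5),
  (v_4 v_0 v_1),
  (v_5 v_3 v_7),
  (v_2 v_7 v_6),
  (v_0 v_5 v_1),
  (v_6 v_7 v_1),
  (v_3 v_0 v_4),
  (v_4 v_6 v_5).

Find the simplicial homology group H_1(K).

H_1 ≅ Z^2.

We work with the vertex ordering v_0 < v_1 < v_2 < v_3 < v_4 < v_5 < v_6 < v_7. The simplices of K, each written with vertices in increasing order, are:

  0-simplices (8): [v_0], [v_1], [v_2], [v_3], [v_4], [v_5], [v_6], [v_7]
  1-simplices (24): (24 of them)
  2-simplices (16): (16 of them)

Hence C_0 ≅ Z^8, C_1 ≅ Z^24, C_2 ≅ Z^16.

∂_1: C_1 → C_0 sends each edge [p,q] (with p < q) to q − p.
As a 8×24 matrix over Z this has rank 7, with invariant factors (1,1,1,1,1,1,1).

The boundary map ∂_2: C_2 → C_1 maps a triangle to the signed sum of its edges. For instance
  ∂[v_1,v_6,v_7] = [v_6,v_7] − [v_1,v_7] + [v_1,v_6],
  ∂[v_3,v_5,v_7] = [v_5,v_7] − [v_3,v_7] + [v_3,v_5].
The 24×16 boundary matrix has rank 15 and Smith normal form diag(1,1,1,1,1,1,1,1,1,1,1,1,1,1,1).

Reading off H_k = ker ∂_k / im ∂_{k+1}:

  H_1: rank ker ∂_1 − rank ∂_2 = (24 − 7) − 15 = 2, and the invariant factors of ∂_2 are all 1, so H_1 ≅ Z^2.

(K is a triangulation of the torus T^2.)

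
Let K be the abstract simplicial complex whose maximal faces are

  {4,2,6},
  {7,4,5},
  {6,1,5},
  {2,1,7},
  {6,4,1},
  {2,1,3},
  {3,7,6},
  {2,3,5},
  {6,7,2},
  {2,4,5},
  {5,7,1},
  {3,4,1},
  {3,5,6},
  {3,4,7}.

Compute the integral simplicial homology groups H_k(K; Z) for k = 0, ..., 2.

Order the vertices as 1 < 2 < 3 < 4 < 5 < 6 < 7. Listing each simplex with vertices in this order, K has dimension 2 with simplices:

  0-simplices (7): [1], [2], [3], [4], [5], [6], [7]
  1-simplices (21): [1,2], [1,3], [1,4], [1,5], [1,6], [1,7], [2,3], [2,4], [2,5], [2,6], [2,7], [3,4], [3,5], [3,6], [3,7], [4,5], [4,6], [4,7], [5,6], [5,7], [6,7]
  2-simplices (14): [1,2,3], [1,2,7], [1,3,4], [1,4,6], [1,5,6], [1,5,7], [2,3,5], [2,4,5], [2,4,6], [2,6,7], [3,4,7], [3,5,6], [3,6,7], [4,5,7]

giving chain groups C_0 ≅ Z^7, C_1 ≅ Z^21, C_2 ≅ Z^14.

Boundary ∂_1: C_1 → C_0 maps an edge to its endpoints' difference, ∂[p,q] = q − p. For instance
  ∂[1,7] = [7] − [1].
This gives a 7×21 integer matrix of rank 6; reducing to Smith normal form yields diagonal entries (1,1,1,1,1,1).

∂_2: C_2 → C_1 maps a triangle to the signed sum of its edges. For instance
  ∂[1,4,6] = [4,6] − [1,6] + [1,4],
  ∂[2,4,6] = [4,6] − [2,6] + [2,4].
The resulting 21×14 matrix has rank 13, and its Smith normal form has invariant factors (1,1,1,1,1,1,1,1,1,1,1,1,1).

Now H_k = ker ∂_k / im ∂_{k+1}, so:

  H_0: rank C_0 − rank ∂_1 = 7 − 6 = 1, and the invariant factors of ∂_1 are all 1, so H_0 ≅ Z.
  H_1: rank ker ∂_1 − rank ∂_2 = (21 − 6) − 13 = 2, and the invariant factors of ∂_2 are all 1, so H_1 ≅ Z^2.
  H_2: rank ker ∂_2 − rank ∂_3 = (14 − 13) − 0 = 1, and there is no ∂_3, so H_2 ≅ Z.

As a check, the Euler characteristic is 7 − 21 + 14 = 0, which agrees with 1 − 2 + 1 = 0.

H_0 = Z,  H_1 = Z^2,  H_2 = Z.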